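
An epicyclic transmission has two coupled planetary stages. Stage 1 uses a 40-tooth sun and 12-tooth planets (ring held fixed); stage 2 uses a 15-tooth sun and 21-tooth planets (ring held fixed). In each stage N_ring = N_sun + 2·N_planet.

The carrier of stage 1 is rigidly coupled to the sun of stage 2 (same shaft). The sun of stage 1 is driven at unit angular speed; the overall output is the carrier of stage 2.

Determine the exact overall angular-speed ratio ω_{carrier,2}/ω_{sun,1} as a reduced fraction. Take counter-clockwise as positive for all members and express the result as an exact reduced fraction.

Stage 1: N_ring = 40 + 2·12 = 64
Stage 1: 40(ω_s−ω_c) = −64(ω_r−ω_c),  ω_r=0, ω_s=1
Stage 1: 40(1−ω_c) = −64(0−ω_c)  ⇒  104ω_c = 40  ⇒  ω_c = 5/13
  ⇒ ω_c¹/ω_s¹ = 5/13
Stage 2: N_ring = 15 + 2·21 = 57
Stage 2: 15(ω_s−ω_c) = −57(ω_r−ω_c),  ω_r=0, ω_s=1
Stage 2: 15(1−ω_c) = −57(0−ω_c)  ⇒  72ω_c = 15  ⇒  ω_c = 5/24
  ⇒ ω_c²/ω_s² = 5/24
Coupling ω_s² = ω_c¹ ⇒ overall = 5/13 × 5/24 = 25/312

25/312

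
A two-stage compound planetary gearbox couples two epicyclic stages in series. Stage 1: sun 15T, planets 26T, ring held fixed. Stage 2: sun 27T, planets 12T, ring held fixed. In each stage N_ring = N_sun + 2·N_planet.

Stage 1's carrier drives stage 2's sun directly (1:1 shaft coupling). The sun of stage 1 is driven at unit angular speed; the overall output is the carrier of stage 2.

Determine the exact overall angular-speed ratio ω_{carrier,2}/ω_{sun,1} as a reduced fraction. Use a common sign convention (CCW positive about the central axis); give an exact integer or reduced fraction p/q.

Stage 1: N_ring = 15 + 2·26 = 67
Stage 1: 15(ω_s−ω_c) = −67(ω_r−ω_c),  ω_r=0, ω_s=1
Stage 1: 15(1−ω_c) = −67(0−ω_c)  ⇒  82ω_c = 15  ⇒  ω_c = 15/82
  ⇒ ω_c¹/ω_s¹ = 15/82
Stage 2: N_ring = 27 + 2·12 = 51
Stage 2: 27(ω_s−ω_c) = −51(ω_r−ω_c),  ω_r=0, ω_s=1
Stage 2: 27(1−ω_c) = −51(0−ω_c)  ⇒  78ω_c = 27  ⇒  ω_c = 9/26
  ⇒ ω_c²/ω_s² = 9/26
Coupling ω_s² = ω_c¹ ⇒ overall = 15/82 × 9/26 = 135/2132

135/2132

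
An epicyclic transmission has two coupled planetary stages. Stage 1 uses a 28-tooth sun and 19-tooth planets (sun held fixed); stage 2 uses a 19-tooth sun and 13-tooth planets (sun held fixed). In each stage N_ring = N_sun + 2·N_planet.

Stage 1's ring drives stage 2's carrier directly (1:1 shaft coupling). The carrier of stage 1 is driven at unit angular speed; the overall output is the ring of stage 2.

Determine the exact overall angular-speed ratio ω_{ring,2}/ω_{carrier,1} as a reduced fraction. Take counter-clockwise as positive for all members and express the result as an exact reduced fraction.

Stage 1: N_ring = 28 + 2·19 = 66
Stage 1: 28(ω_s−ω_c) = −66(ω_r−ω_c),  ω_s=0, ω_c=1
Stage 1: ω_r = 1 − (28/66)(0−1) = 47/33
  ⇒ ω_r¹/ω_c¹ = 47/33
Stage 2: N_ring = 19 + 2·13 = 45
Stage 2: 19(ω_s−ω_c) = −45(ω_r−ω_c),  ω_s=0, ω_c=1
Stage 2: ω_r = 1 − (19/45)(0−1) = 64/45
  ⇒ ω_r²/ω_c² = 64/45
Coupling ω_c² = ω_r¹ ⇒ overall = 47/33 × 64/45 = 3008/1485

3008/1485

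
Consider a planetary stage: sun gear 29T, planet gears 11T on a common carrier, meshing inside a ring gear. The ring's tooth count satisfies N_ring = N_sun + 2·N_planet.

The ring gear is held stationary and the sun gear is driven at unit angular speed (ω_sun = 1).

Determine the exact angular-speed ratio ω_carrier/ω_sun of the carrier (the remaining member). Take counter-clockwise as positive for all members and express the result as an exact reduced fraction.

29/80

N_ring = 29 + 2·11 = 51
29(ω_s−ω_c) = −51(ω_r−ω_c),  ω_r=0, ω_s=1
29(1−ω_c) = −51(0−ω_c)  ⇒  80ω_c = 29  ⇒  ω_c = 29/80
ω_c/ω_s = 29/80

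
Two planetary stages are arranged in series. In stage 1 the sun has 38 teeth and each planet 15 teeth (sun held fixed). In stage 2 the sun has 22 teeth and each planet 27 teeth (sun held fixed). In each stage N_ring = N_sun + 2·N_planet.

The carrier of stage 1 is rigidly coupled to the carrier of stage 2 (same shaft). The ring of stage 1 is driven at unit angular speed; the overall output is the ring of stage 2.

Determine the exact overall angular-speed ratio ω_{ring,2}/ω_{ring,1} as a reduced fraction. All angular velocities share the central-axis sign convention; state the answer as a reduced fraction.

833/1007

Stage 1: N_ring = 38 + 2·15 = 68
Stage 1: 38(ω_s−ω_c) = −68(ω_r−ω_c),  ω_s=0, ω_r=1
Stage 1: 38(0−ω_c) = −68(1−ω_c)  ⇒  106ω_c = 68  ⇒  ω_c = 34/53
  ⇒ ω_c¹/ω_r¹ = 34/53
Stage 2: N_ring = 22 + 2·27 = 76
Stage 2: 22(ω_s−ω_c) = −76(ω_r−ω_c),  ω_s=0, ω_c=1
Stage 2: ω_r = 1 − (22/76)(0−1) = 49/38
  ⇒ ω_r²/ω_c² = 49/38
Coupling ω_c² = ω_c¹ ⇒ overall = 34/53 × 49/38 = 833/1007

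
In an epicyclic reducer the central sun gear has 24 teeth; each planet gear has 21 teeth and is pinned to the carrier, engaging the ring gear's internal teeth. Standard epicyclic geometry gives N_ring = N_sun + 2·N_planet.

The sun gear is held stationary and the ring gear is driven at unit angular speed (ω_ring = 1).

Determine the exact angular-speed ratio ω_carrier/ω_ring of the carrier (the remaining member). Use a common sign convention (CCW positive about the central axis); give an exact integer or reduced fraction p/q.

N_ring = 24 + 2·21 = 66
24(ω_s−ω_c) = −66(ω_r−ω_c),  ω_s=0, ω_r=1
24(0−ω_c) = −66(1−ω_c)  ⇒  90ω_c = 66  ⇒  ω_c = 11/15
ω_c/ω_r = 11/15

11/15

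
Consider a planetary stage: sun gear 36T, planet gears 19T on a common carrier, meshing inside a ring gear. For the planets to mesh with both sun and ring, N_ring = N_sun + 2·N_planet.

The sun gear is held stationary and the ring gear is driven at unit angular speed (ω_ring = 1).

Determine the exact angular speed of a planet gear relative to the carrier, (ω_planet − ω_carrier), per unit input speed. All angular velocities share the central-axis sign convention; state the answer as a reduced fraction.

1332/1045

N_ring = 36 + 2·19 = 74
36(ω_s−ω_c) = −74(ω_r−ω_c),  ω_s=0, ω_r=1
36(0−ω_c) = −74(1−ω_c)  ⇒  110ω_c = 74  ⇒  ω_c = 37/55
sun–planet: 36·(0−37/55) = −19·(ω_p−ω_c)  ⇒  ω_p−ω_c = −(36/19)·(-37/55) = 1332/1045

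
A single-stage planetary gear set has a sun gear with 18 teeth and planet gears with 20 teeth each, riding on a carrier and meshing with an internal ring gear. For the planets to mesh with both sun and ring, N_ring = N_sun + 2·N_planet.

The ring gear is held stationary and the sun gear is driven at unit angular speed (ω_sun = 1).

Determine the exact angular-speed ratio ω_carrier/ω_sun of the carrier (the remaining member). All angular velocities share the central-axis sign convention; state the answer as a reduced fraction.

9/38

N_ring = 18 + 2·20 = 58
18(ω_s−ω_c) = −58(ω_r−ω_c),  ω_r=0, ω_s=1
18(1−ω_c) = −58(0−ω_c)  ⇒  76ω_c = 18  ⇒  ω_c = 9/38
ω_c/ω_s = 9/38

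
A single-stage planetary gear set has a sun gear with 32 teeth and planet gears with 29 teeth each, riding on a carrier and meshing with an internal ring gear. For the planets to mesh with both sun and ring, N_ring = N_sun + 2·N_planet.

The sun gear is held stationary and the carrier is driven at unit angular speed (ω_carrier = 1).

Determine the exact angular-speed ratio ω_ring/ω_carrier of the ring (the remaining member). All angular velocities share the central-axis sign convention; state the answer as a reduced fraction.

N_ring = 32 + 2·29 = 90
32(ω_s−ω_c) = −90(ω_r−ω_c),  ω_s=0, ω_c=1
ω_r = 1 − (32/90)(0−1) = 61/45
ω_r/ω_c = 61/45

61/45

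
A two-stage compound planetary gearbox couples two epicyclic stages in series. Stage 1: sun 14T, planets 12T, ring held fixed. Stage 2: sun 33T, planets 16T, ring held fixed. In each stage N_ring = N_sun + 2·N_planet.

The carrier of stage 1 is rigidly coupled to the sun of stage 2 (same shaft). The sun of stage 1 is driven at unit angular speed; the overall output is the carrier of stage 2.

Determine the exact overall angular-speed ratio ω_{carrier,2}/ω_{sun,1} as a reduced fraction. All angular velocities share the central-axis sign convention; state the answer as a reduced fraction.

33/364

Stage 1: N_ring = 14 + 2·12 = 38
Stage 1: 14(ω_s−ω_c) = −38(ω_r−ω_c),  ω_r=0, ω_s=1
Stage 1: 14(1−ω_c) = −38(0−ω_c)  ⇒  52ω_c = 14  ⇒  ω_c = 7/26
  ⇒ ω_c¹/ω_s¹ = 7/26
Stage 2: N_ring = 33 + 2·16 = 65
Stage 2: 33(ω_s−ω_c) = −65(ω_r−ω_c),  ω_r=0, ω_s=1
Stage 2: 33(1−ω_c) = −65(0−ω_c)  ⇒  98ω_c = 33  ⇒  ω_c = 33/98
  ⇒ ω_c²/ω_s² = 33/98
Coupling ω_s² = ω_c¹ ⇒ overall = 7/26 × 33/98 = 33/364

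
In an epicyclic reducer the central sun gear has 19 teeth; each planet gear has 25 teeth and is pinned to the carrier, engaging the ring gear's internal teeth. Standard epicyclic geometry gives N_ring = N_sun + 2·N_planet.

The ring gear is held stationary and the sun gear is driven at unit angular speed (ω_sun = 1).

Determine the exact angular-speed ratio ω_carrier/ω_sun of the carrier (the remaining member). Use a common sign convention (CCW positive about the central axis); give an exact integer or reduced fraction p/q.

N_ring = 19 + 2·25 = 69
19(ω_s−ω_c) = −69(ω_r−ω_c),  ω_r=0, ω_s=1
19(1−ω_c) = −69(0−ω_c)  ⇒  88ω_c = 19  ⇒  ω_c = 19/88
ω_c/ω_s = 19/88

19/88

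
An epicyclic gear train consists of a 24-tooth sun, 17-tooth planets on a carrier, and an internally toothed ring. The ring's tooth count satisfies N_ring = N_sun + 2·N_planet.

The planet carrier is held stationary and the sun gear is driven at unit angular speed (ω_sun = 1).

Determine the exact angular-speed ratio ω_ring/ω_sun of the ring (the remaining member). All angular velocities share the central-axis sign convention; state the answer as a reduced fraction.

N_ring = 24 + 2·17 = 58
24(ω_s−ω_c) = −58(ω_r−ω_c),  ω_c=0, ω_s=1
ω_r = 0 − (24/58)(1−0) = -12/29
ω_r/ω_s = -12/29

-12/29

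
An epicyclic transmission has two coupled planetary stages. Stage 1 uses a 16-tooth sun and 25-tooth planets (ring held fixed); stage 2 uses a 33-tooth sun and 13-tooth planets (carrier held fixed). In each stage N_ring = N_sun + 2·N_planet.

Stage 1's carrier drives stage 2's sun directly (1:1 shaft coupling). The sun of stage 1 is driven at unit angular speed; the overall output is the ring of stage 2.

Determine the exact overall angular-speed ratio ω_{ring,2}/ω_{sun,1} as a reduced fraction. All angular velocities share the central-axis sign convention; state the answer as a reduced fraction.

Stage 1: N_ring = 16 + 2·25 = 66
Stage 1: 16(ω_s−ω_c) = −66(ω_r−ω_c),  ω_r=0, ω_s=1
Stage 1: 16(1−ω_c) = −66(0−ω_c)  ⇒  82ω_c = 16  ⇒  ω_c = 8/41
  ⇒ ω_c¹/ω_s¹ = 8/41
Stage 2: N_ring = 33 + 2·13 = 59
Stage 2: 33(ω_s−ω_c) = −59(ω_r−ω_c),  ω_c=0, ω_s=1
Stage 2: ω_r = 0 − (33/59)(1−0) = -33/59
  ⇒ ω_r²/ω_s² = -33/59
Coupling ω_s² = ω_c¹ ⇒ overall = 8/41 × -33/59 = -264/2419

-264/2419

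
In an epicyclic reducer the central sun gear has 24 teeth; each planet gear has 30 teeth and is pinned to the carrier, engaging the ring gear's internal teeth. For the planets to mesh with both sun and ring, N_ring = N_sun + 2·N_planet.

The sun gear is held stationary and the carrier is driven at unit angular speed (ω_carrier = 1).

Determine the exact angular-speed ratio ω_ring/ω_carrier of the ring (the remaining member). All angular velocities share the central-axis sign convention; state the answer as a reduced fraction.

N_ring = 24 + 2·30 = 84
24(ω_s−ω_c) = −84(ω_r−ω_c),  ω_s=0, ω_c=1
ω_r = 1 − (24/84)(0−1) = 9/7
ω_r/ω_c = 9/7

9/7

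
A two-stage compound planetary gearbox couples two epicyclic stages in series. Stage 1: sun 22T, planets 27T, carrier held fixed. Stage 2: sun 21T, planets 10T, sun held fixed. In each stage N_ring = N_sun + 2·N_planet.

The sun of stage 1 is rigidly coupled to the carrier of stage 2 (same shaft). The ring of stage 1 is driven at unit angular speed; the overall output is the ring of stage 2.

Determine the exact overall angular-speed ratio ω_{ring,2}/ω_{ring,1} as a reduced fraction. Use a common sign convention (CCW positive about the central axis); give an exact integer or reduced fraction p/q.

Stage 1: N_ring = 22 + 2·27 = 76
Stage 1: 22(ω_s−ω_c) = −76(ω_r−ω_c),  ω_c=0, ω_r=1
Stage 1: ω_s = 0 − (76/22)(1−0) = -38/11
  ⇒ ω_s¹/ω_r¹ = -38/11
Stage 2: N_ring = 21 + 2·10 = 41
Stage 2: 21(ω_s−ω_c) = −41(ω_r−ω_c),  ω_s=0, ω_c=1
Stage 2: ω_r = 1 − (21/41)(0−1) = 62/41
  ⇒ ω_r²/ω_c² = 62/41
Coupling ω_c² = ω_s¹ ⇒ overall = -38/11 × 62/41 = -2356/451

-2356/451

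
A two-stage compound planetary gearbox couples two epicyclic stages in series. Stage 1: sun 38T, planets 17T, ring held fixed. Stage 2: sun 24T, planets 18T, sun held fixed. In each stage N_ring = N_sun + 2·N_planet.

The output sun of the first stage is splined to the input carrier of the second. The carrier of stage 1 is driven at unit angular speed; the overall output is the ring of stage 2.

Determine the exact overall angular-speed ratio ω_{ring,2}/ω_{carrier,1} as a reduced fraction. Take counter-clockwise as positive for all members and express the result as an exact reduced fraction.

77/19

Stage 1: N_ring = 38 + 2·17 = 72
Stage 1: 38(ω_s−ω_c) = −72(ω_r−ω_c),  ω_r=0, ω_c=1
Stage 1: ω_s = 1 − (72/38)(0−1) = 55/19
  ⇒ ω_s¹/ω_c¹ = 55/19
Stage 2: N_ring = 24 + 2·18 = 60
Stage 2: 24(ω_s−ω_c) = −60(ω_r−ω_c),  ω_s=0, ω_c=1
Stage 2: ω_r = 1 − (24/60)(0−1) = 7/5
  ⇒ ω_r²/ω_c² = 7/5
Coupling ω_c² = ω_s¹ ⇒ overall = 55/19 × 7/5 = 77/19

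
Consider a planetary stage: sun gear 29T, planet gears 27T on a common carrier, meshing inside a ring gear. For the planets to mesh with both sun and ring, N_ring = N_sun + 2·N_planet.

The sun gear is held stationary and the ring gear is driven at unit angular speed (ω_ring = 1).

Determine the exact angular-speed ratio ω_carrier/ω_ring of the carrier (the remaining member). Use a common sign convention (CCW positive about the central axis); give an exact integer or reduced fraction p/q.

N_ring = 29 + 2·27 = 83
29(ω_s−ω_c) = −83(ω_r−ω_c),  ω_s=0, ω_r=1
29(0−ω_c) = −83(1−ω_c)  ⇒  112ω_c = 83  ⇒  ω_c = 83/112
ω_c/ω_r = 83/112

83/112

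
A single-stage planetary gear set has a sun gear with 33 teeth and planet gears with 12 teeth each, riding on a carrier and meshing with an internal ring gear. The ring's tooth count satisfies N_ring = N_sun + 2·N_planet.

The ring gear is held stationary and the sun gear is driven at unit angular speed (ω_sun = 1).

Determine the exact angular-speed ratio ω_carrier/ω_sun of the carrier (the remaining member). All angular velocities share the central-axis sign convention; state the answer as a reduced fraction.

N_ring = 33 + 2·12 = 57
33(ω_s−ω_c) = −57(ω_r−ω_c),  ω_r=0, ω_s=1
33(1−ω_c) = −57(0−ω_c)  ⇒  90ω_c = 33  ⇒  ω_c = 11/30
ω_c/ω_s = 11/30

11/30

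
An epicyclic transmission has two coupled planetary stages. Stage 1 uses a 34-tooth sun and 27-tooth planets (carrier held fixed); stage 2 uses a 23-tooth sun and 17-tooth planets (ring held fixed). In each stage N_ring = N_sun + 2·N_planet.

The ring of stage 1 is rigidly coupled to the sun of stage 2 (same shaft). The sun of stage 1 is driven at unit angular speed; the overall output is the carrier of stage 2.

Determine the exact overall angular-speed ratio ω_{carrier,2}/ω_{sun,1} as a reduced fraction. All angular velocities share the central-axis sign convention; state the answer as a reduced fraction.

-391/3520

Stage 1: N_ring = 34 + 2·27 = 88
Stage 1: 34(ω_s−ω_c) = −88(ω_r−ω_c),  ω_c=0, ω_s=1
Stage 1: ω_r = 0 − (34/88)(1−0) = -17/44
  ⇒ ω_r¹/ω_s¹ = -17/44
Stage 2: N_ring = 23 + 2·17 = 57
Stage 2: 23(ω_s−ω_c) = −57(ω_r−ω_c),  ω_r=0, ω_s=1
Stage 2: 23(1−ω_c) = −57(0−ω_c)  ⇒  80ω_c = 23  ⇒  ω_c = 23/80
  ⇒ ω_c²/ω_s² = 23/80
Coupling ω_s² = ω_r¹ ⇒ overall = -17/44 × 23/80 = -391/3520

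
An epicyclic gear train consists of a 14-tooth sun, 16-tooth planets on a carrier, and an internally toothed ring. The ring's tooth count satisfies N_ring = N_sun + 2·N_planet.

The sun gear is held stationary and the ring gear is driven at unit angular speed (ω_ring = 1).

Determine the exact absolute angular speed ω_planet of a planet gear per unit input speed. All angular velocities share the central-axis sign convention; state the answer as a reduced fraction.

23/16

N_ring = 14 + 2·16 = 46
14(ω_s−ω_c) = −46(ω_r−ω_c),  ω_s=0, ω_r=1
14(0−ω_c) = −46(1−ω_c)  ⇒  60ω_c = 46  ⇒  ω_c = 23/30
sun–planet: 14·(0−23/30) = −16·(ω_p−ω_c)  ⇒  ω_p−ω_c = −(14/16)·(-23/30) = 161/240
ω_p = 23/30 + 161/240 = 23/16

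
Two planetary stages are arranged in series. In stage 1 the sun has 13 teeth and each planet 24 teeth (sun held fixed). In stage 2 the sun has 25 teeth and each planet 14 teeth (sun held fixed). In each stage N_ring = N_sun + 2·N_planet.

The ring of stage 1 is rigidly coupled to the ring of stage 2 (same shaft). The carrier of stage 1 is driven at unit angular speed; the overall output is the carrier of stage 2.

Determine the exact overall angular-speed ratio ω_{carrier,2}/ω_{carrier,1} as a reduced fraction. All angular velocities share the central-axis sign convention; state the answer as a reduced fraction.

Stage 1: N_ring = 13 + 2·24 = 61
Stage 1: 13(ω_s−ω_c) = −61(ω_r−ω_c),  ω_s=0, ω_c=1
Stage 1: ω_r = 1 − (13/61)(0−1) = 74/61
  ⇒ ω_r¹/ω_c¹ = 74/61
Stage 2: N_ring = 25 + 2·14 = 53
Stage 2: 25(ω_s−ω_c) = −53(ω_r−ω_c),  ω_s=0, ω_r=1
Stage 2: 25(0−ω_c) = −53(1−ω_c)  ⇒  78ω_c = 53  ⇒  ω_c = 53/78
  ⇒ ω_c²/ω_r² = 53/78
Coupling ω_r² = ω_r¹ ⇒ overall = 74/61 × 53/78 = 1961/2379

1961/2379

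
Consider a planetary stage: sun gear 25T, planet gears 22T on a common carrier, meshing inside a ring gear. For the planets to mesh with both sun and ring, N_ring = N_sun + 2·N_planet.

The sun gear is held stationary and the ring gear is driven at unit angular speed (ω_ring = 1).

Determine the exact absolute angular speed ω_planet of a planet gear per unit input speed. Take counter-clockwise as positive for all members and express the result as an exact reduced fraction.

69/44

N_ring = 25 + 2·22 = 69
25(ω_s−ω_c) = −69(ω_r−ω_c),  ω_s=0, ω_r=1
25(0−ω_c) = −69(1−ω_c)  ⇒  94ω_c = 69  ⇒  ω_c = 69/94
sun–planet: 25·(0−69/94) = −22·(ω_p−ω_c)  ⇒  ω_p−ω_c = −(25/22)·(-69/94) = 1725/2068
ω_p = 69/94 + 1725/2068 = 69/44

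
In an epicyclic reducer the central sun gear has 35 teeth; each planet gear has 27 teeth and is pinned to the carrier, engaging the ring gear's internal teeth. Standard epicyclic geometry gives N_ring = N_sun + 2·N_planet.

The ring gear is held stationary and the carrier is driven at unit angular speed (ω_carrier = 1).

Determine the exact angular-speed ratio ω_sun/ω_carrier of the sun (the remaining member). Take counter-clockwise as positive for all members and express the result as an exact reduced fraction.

N_ring = 35 + 2·27 = 89
35(ω_s−ω_c) = −89(ω_r−ω_c),  ω_r=0, ω_c=1
ω_s = 1 − (89/35)(0−1) = 124/35
ω_s/ω_c = 124/35

124/35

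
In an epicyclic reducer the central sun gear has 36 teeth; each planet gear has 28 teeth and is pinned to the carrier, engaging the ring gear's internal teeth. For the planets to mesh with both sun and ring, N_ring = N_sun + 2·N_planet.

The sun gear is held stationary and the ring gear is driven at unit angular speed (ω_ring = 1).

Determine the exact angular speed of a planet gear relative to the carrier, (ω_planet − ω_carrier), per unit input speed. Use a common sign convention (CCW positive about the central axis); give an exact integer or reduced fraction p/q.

N_ring = 36 + 2·28 = 92
36(ω_s−ω_c) = −92(ω_r−ω_c),  ω_s=0, ω_r=1
36(0−ω_c) = −92(1−ω_c)  ⇒  128ω_c = 92  ⇒  ω_c = 23/32
sun–planet: 36·(0−23/32) = −28·(ω_p−ω_c)  ⇒  ω_p−ω_c = −(36/28)·(-23/32) = 207/224

207/224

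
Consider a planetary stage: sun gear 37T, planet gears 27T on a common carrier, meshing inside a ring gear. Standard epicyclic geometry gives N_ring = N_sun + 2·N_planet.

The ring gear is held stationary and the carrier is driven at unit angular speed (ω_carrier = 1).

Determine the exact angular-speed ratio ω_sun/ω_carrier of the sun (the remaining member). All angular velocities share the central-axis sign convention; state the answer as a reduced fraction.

128/37

N_ring = 37 + 2·27 = 91
37(ω_s−ω_c) = −91(ω_r−ω_c),  ω_r=0, ω_c=1
ω_s = 1 − (91/37)(0−1) = 128/37
ω_s/ω_c = 128/37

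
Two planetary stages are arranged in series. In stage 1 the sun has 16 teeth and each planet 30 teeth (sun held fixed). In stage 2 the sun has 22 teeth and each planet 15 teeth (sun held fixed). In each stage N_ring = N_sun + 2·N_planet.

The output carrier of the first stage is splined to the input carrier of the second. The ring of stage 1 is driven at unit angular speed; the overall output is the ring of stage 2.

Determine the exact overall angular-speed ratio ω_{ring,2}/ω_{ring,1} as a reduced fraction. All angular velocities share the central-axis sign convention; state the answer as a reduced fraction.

703/598

Stage 1: N_ring = 16 + 2·30 = 76
Stage 1: 16(ω_s−ω_c) = −76(ω_r−ω_c),  ω_s=0, ω_r=1
Stage 1: 16(0−ω_c) = −76(1−ω_c)  ⇒  92ω_c = 76  ⇒  ω_c = 19/23
  ⇒ ω_c¹/ω_r¹ = 19/23
Stage 2: N_ring = 22 + 2·15 = 52
Stage 2: 22(ω_s−ω_c) = −52(ω_r−ω_c),  ω_s=0, ω_c=1
Stage 2: ω_r = 1 − (22/52)(0−1) = 37/26
  ⇒ ω_r²/ω_c² = 37/26
Coupling ω_c² = ω_c¹ ⇒ overall = 19/23 × 37/26 = 703/598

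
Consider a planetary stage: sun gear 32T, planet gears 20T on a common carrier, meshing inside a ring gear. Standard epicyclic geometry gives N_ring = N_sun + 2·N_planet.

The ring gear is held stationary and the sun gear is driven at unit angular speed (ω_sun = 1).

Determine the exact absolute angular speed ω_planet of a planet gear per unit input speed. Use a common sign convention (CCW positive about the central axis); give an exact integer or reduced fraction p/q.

N_ring = 32 + 2·20 = 72
32(ω_s−ω_c) = −72(ω_r−ω_c),  ω_r=0, ω_s=1
32(1−ω_c) = −72(0−ω_c)  ⇒  104ω_c = 32  ⇒  ω_c = 4/13
sun–planet: 32·(1−4/13) = −20·(ω_p−ω_c)  ⇒  ω_p−ω_c = −(32/20)·(9/13) = -72/65
ω_p = 4/13 − 72/65 = -4/5

-4/5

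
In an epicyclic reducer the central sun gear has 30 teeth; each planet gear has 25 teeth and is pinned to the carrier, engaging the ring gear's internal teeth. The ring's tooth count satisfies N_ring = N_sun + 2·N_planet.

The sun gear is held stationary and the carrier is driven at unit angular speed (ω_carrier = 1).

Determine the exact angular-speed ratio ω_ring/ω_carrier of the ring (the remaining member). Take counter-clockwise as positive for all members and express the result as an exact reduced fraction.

11/8

N_ring = 30 + 2·25 = 80
30(ω_s−ω_c) = −80(ω_r−ω_c),  ω_s=0, ω_c=1
ω_r = 1 − (30/80)(0−1) = 11/8
ω_r/ω_c = 11/8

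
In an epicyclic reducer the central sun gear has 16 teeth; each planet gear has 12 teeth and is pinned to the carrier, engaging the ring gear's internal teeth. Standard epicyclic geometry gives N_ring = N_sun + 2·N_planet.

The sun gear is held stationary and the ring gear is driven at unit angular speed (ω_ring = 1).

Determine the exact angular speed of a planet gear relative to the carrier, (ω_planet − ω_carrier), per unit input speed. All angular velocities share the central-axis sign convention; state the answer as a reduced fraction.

20/21

N_ring = 16 + 2·12 = 40
16(ω_s−ω_c) = −40(ω_r−ω_c),  ω_s=0, ω_r=1
16(0−ω_c) = −40(1−ω_c)  ⇒  56ω_c = 40  ⇒  ω_c = 5/7
sun–planet: 16·(0−5/7) = −12·(ω_p−ω_c)  ⇒  ω_p−ω_c = −(16/12)·(-5/7) = 20/21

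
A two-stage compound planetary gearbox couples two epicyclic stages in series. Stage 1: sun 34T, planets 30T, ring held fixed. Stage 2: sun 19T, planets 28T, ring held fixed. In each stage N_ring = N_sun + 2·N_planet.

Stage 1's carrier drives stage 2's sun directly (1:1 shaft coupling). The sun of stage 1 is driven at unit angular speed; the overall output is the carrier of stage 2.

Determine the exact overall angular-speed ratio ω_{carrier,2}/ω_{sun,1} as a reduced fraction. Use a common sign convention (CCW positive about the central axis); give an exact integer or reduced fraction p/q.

323/6016

Stage 1: N_ring = 34 + 2·30 = 94
Stage 1: 34(ω_s−ω_c) = −94(ω_r−ω_c),  ω_r=0, ω_s=1
Stage 1: 34(1−ω_c) = −94(0−ω_c)  ⇒  128ω_c = 34  ⇒  ω_c = 17/64
  ⇒ ω_c¹/ω_s¹ = 17/64
Stage 2: N_ring = 19 + 2·28 = 75
Stage 2: 19(ω_s−ω_c) = −75(ω_r−ω_c),  ω_r=0, ω_s=1
Stage 2: 19(1−ω_c) = −75(0−ω_c)  ⇒  94ω_c = 19  ⇒  ω_c = 19/94
  ⇒ ω_c²/ω_s² = 19/94
Coupling ω_s² = ω_c¹ ⇒ overall = 17/64 × 19/94 = 323/6016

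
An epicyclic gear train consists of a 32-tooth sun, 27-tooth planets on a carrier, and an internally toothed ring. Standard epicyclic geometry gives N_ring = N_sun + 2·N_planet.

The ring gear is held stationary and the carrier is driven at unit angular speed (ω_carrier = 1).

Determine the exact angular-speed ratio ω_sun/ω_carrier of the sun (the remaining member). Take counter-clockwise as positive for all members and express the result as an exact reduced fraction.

N_ring = 32 + 2·27 = 86
32(ω_s−ω_c) = −86(ω_r−ω_c),  ω_r=0, ω_c=1
ω_s = 1 − (86/32)(0−1) = 59/16
ω_s/ω_c = 59/16

59/16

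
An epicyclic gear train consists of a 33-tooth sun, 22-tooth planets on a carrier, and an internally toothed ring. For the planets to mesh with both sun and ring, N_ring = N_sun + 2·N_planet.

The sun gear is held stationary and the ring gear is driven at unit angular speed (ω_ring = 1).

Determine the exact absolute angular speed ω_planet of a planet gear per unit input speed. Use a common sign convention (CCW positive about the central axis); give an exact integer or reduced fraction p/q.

7/4

N_ring = 33 + 2·22 = 77
33(ω_s−ω_c) = −77(ω_r−ω_c),  ω_s=0, ω_r=1
33(0−ω_c) = −77(1−ω_c)  ⇒  110ω_c = 77  ⇒  ω_c = 7/10
sun–planet: 33·(0−7/10) = −22·(ω_p−ω_c)  ⇒  ω_p−ω_c = −(33/22)·(-7/10) = 21/20
ω_p = 7/10 + 21/20 = 7/4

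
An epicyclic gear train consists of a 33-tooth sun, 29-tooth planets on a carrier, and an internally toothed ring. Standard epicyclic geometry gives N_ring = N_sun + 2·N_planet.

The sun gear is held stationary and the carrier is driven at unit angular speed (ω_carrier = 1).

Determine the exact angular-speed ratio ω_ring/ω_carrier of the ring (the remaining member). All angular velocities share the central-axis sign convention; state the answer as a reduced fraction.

124/91

N_ring = 33 + 2·29 = 91
33(ω_s−ω_c) = −91(ω_r−ω_c),  ω_s=0, ω_c=1
ω_r = 1 − (33/91)(0−1) = 124/91
ω_r/ω_c = 124/91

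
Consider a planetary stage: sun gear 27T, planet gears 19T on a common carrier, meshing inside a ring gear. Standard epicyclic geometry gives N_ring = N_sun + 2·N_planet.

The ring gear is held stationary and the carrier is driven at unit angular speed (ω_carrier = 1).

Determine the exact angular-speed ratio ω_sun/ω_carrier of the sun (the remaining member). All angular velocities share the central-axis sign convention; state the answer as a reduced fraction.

92/27

N_ring = 27 + 2·19 = 65
27(ω_s−ω_c) = −65(ω_r−ω_c),  ω_r=0, ω_c=1
ω_s = 1 − (65/27)(0−1) = 92/27
ω_s/ω_c = 92/27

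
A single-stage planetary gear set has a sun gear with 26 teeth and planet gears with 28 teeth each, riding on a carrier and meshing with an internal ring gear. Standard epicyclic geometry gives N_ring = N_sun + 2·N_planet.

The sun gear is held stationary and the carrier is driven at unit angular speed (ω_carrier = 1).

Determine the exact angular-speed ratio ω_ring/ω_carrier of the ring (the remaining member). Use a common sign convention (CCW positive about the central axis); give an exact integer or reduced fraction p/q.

54/41

N_ring = 26 + 2·28 = 82
26(ω_s−ω_c) = −82(ω_r−ω_c),  ω_s=0, ω_c=1
ω_r = 1 − (26/82)(0−1) = 54/41
ω_r/ω_c = 54/41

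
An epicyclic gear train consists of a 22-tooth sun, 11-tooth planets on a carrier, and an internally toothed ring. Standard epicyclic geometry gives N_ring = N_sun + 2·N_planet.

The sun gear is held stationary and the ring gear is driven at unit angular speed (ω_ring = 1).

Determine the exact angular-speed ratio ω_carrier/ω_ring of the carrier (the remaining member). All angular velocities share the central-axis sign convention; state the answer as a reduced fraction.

2/3

N_ring = 22 + 2·11 = 44
22(ω_s−ω_c) = −44(ω_r−ω_c),  ω_s=0, ω_r=1
22(0−ω_c) = −44(1−ω_c)  ⇒  66ω_c = 44  ⇒  ω_c = 2/3
ω_c/ω_r = 2/3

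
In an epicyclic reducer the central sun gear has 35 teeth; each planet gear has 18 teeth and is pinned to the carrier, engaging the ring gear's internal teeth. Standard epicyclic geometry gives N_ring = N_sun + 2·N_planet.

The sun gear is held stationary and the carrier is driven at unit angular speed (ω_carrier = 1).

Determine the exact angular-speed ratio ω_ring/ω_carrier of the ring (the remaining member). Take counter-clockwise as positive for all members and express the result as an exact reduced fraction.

N_ring = 35 + 2·18 = 71
35(ω_s−ω_c) = −71(ω_r−ω_c),  ω_s=0, ω_c=1
ω_r = 1 − (35/71)(0−1) = 106/71
ω_r/ω_c = 106/71

106/71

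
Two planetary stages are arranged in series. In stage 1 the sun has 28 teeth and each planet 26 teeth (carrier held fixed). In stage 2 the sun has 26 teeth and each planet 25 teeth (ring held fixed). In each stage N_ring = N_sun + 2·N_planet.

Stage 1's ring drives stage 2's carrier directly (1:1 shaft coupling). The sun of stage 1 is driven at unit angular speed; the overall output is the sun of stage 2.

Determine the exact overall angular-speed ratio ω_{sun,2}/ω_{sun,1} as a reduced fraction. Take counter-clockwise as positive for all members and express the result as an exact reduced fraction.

-357/260

Stage 1: N_ring = 28 + 2·26 = 80
Stage 1: 28(ω_s−ω_c) = −80(ω_r−ω_c),  ω_c=0, ω_s=1
Stage 1: ω_r = 0 − (28/80)(1−0) = -7/20
  ⇒ ω_r¹/ω_s¹ = -7/20
Stage 2: N_ring = 26 + 2·25 = 76
Stage 2: 26(ω_s−ω_c) = −76(ω_r−ω_c),  ω_r=0, ω_c=1
Stage 2: ω_s = 1 − (76/26)(0−1) = 51/13
  ⇒ ω_s²/ω_c² = 51/13
Coupling ω_c² = ω_r¹ ⇒ overall = -7/20 × 51/13 = -357/260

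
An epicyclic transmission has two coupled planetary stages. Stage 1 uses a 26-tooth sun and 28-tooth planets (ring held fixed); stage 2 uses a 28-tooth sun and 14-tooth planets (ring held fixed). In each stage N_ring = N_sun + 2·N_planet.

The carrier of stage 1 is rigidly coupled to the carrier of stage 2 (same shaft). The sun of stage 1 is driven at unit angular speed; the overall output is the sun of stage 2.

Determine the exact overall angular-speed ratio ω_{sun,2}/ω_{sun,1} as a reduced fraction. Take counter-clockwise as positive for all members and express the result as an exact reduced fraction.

13/18

Stage 1: N_ring = 26 + 2·28 = 82
Stage 1: 26(ω_s−ω_c) = −82(ω_r−ω_c),  ω_r=0, ω_s=1
Stage 1: 26(1−ω_c) = −82(0−ω_c)  ⇒  108ω_c = 26  ⇒  ω_c = 13/54
  ⇒ ω_c¹/ω_s¹ = 13/54
Stage 2: N_ring = 28 + 2·14 = 56
Stage 2: 28(ω_s−ω_c) = −56(ω_r−ω_c),  ω_r=0, ω_c=1
Stage 2: ω_s = 1 − (56/28)(0−1) = 3
  ⇒ ω_s²/ω_c² = 3
Coupling ω_c² = ω_c¹ ⇒ overall = 13/54 × 3 = 13/18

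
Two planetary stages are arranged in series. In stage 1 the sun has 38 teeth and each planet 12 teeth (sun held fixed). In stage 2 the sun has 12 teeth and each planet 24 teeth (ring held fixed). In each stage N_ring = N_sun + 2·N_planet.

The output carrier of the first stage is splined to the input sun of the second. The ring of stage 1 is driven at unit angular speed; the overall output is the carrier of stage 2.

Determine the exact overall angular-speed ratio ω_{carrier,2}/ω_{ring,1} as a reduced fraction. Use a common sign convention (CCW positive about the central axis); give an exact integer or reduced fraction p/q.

Stage 1: N_ring = 38 + 2·12 = 62
Stage 1: 38(ω_s−ω_c) = −62(ω_r−ω_c),  ω_s=0, ω_r=1
Stage 1: 38(0−ω_c) = −62(1−ω_c)  ⇒  100ω_c = 62  ⇒  ω_c = 31/50
  ⇒ ω_c¹/ω_r¹ = 31/50
Stage 2: N_ring = 12 + 2·24 = 60
Stage 2: 12(ω_s−ω_c) = −60(ω_r−ω_c),  ω_r=0, ω_s=1
Stage 2: 12(1−ω_c) = −60(0−ω_c)  ⇒  72ω_c = 12  ⇒  ω_c = 1/6
  ⇒ ω_c²/ω_s² = 1/6
Coupling ω_s² = ω_c¹ ⇒ overall = 31/50 × 1/6 = 31/300

31/300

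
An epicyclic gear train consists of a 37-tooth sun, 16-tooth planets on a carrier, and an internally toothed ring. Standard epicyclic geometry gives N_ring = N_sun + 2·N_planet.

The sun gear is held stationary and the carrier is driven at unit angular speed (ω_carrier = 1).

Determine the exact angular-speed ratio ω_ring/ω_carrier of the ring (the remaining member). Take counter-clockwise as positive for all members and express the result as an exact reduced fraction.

106/69

N_ring = 37 + 2·16 = 69
37(ω_s−ω_c) = −69(ω_r−ω_c),  ω_s=0, ω_c=1
ω_r = 1 − (37/69)(0−1) = 106/69
ω_r/ω_c = 106/69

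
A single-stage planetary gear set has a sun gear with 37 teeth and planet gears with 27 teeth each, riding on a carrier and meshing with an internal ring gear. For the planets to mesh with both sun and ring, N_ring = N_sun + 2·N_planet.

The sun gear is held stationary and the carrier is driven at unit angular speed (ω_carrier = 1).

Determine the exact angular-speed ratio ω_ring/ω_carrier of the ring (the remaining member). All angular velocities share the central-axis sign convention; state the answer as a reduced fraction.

128/91

N_ring = 37 + 2·27 = 91
37(ω_s−ω_c) = −91(ω_r−ω_c),  ω_s=0, ω_c=1
ω_r = 1 − (37/91)(0−1) = 128/91
ω_r/ω_c = 128/91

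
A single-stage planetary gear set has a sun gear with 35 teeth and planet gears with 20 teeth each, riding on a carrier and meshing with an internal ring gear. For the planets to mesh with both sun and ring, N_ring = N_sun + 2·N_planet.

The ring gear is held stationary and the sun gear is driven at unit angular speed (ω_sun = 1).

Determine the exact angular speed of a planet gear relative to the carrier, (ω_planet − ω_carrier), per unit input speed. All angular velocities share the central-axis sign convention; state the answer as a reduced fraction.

N_ring = 35 + 2·20 = 75
35(ω_s−ω_c) = −75(ω_r−ω_c),  ω_r=0, ω_s=1
35(1−ω_c) = −75(0−ω_c)  ⇒  110ω_c = 35  ⇒  ω_c = 7/22
sun–planet: 35·(1−7/22) = −20·(ω_p−ω_c)  ⇒  ω_p−ω_c = −(35/20)·(15/22) = -105/88

-105/88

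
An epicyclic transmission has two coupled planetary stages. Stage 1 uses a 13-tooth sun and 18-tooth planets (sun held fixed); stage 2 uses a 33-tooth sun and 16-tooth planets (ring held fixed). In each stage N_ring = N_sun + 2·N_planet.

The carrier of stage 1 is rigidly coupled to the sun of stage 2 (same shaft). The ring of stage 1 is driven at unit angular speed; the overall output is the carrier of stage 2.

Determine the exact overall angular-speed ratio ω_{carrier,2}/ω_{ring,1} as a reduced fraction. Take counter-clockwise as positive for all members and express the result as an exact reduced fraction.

Stage 1: N_ring = 13 + 2·18 = 49
Stage 1: 13(ω_s−ω_c) = −49(ω_r−ω_c),  ω_s=0, ω_r=1
Stage 1: 13(0−ω_c) = −49(1−ω_c)  ⇒  62ω_c = 49  ⇒  ω_c = 49/62
  ⇒ ω_c¹/ω_r¹ = 49/62
Stage 2: N_ring = 33 + 2·16 = 65
Stage 2: 33(ω_s−ω_c) = −65(ω_r−ω_c),  ω_r=0, ω_s=1
Stage 2: 33(1−ω_c) = −65(0−ω_c)  ⇒  98ω_c = 33  ⇒  ω_c = 33/98
  ⇒ ω_c²/ω_s² = 33/98
Coupling ω_s² = ω_c¹ ⇒ overall = 49/62 × 33/98 = 33/124

33/124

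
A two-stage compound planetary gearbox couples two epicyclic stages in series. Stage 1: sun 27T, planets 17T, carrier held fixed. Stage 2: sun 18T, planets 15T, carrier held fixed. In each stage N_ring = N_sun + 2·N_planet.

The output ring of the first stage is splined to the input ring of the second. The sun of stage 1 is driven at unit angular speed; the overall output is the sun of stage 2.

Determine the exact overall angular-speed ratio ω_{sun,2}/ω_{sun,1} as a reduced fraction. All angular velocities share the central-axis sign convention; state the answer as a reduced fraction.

72/61

Stage 1: N_ring = 27 + 2·17 = 61
Stage 1: 27(ω_s−ω_c) = −61(ω_r−ω_c),  ω_c=0, ω_s=1
Stage 1: ω_r = 0 − (27/61)(1−0) = -27/61
  ⇒ ω_r¹/ω_s¹ = -27/61
Stage 2: N_ring = 18 + 2·15 = 48
Stage 2: 18(ω_s−ω_c) = −48(ω_r−ω_c),  ω_c=0, ω_r=1
Stage 2: ω_s = 0 − (48/18)(1−0) = -8/3
  ⇒ ω_s²/ω_r² = -8/3
Coupling ω_r² = ω_r¹ ⇒ overall = -27/61 × -8/3 = 72/61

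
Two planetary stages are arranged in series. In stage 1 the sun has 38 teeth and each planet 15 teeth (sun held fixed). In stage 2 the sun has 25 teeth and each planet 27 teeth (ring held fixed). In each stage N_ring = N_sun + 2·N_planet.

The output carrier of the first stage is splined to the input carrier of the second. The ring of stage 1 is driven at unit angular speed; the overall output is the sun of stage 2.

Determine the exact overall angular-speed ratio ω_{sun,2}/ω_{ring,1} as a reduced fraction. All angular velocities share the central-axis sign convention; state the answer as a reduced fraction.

3536/1325

Stage 1: N_ring = 38 + 2·15 = 68
Stage 1: 38(ω_s−ω_c) = −68(ω_r−ω_c),  ω_s=0, ω_r=1
Stage 1: 38(0−ω_c) = −68(1−ω_c)  ⇒  106ω_c = 68  ⇒  ω_c = 34/53
  ⇒ ω_c¹/ω_r¹ = 34/53
Stage 2: N_ring = 25 + 2·27 = 79
Stage 2: 25(ω_s−ω_c) = −79(ω_r−ω_c),  ω_r=0, ω_c=1
Stage 2: ω_s = 1 − (79/25)(0−1) = 104/25
  ⇒ ω_s²/ω_c² = 104/25
Coupling ω_c² = ω_c¹ ⇒ overall = 34/53 × 104/25 = 3536/1325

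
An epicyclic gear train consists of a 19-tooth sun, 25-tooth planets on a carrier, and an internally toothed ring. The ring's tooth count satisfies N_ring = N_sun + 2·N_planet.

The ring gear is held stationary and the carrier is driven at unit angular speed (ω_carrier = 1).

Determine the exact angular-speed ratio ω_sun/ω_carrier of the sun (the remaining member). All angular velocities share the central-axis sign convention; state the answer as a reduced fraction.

N_ring = 19 + 2·25 = 69
19(ω_s−ω_c) = −69(ω_r−ω_c),  ω_r=0, ω_c=1
ω_s = 1 − (69/19)(0−1) = 88/19
ω_s/ω_c = 88/19

88/19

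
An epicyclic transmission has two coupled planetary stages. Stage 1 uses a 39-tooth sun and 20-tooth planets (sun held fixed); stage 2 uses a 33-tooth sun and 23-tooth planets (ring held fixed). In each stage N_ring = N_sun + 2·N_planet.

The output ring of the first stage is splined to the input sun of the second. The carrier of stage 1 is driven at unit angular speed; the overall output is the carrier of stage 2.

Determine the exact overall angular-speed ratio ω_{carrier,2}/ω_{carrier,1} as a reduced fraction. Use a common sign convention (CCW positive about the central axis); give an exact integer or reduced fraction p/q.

Stage 1: N_ring = 39 + 2·20 = 79
Stage 1: 39(ω_s−ω_c) = −79(ω_r−ω_c),  ω_s=0, ω_c=1
Stage 1: ω_r = 1 − (39/79)(0−1) = 118/79
  ⇒ ω_r¹/ω_c¹ = 118/79
Stage 2: N_ring = 33 + 2·23 = 79
Stage 2: 33(ω_s−ω_c) = −79(ω_r−ω_c),  ω_r=0, ω_s=1
Stage 2: 33(1−ω_c) = −79(0−ω_c)  ⇒  112ω_c = 33  ⇒  ω_c = 33/112
  ⇒ ω_c²/ω_s² = 33/112
Coupling ω_s² = ω_r¹ ⇒ overall = 118/79 × 33/112 = 1947/4424

1947/4424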